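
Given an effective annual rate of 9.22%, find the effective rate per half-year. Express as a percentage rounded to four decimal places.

The per-half-year rate i satisfies (1 + i)^2 = 1 + 0.0922.
i = 1.0922^(1/2) − 1 = 0.0450837 = 4.5084%.

4.5084%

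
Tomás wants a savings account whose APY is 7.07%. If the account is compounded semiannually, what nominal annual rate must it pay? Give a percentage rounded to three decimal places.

(1 + r/2)^2 − 1 = 0.0707, so 1 + r/2 = 1.0707^(1/2).
r/2 = 0.034746, so r = 0.069493 = 6.949%.

6.949%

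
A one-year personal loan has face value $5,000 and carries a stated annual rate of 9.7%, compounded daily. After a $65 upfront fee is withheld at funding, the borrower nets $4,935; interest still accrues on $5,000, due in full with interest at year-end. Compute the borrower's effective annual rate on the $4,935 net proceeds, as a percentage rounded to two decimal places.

11.64%

Amount owed after one year: 5,000 × (1 + 0.097/365)^365 = 5,000 × 1.101846 = $5,509.23.
Effective rate on net proceeds: 5,509.23 / 4,935 − 1 = 0.116359 = 11.64%.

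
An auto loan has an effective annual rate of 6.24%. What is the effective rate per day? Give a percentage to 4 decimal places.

0.0166%

The per-day rate i satisfies (1 + i)^365 = 1 + 0.0624.
i = 1.0624^(1/365) − 1 = 0.0001659 = 0.0166%.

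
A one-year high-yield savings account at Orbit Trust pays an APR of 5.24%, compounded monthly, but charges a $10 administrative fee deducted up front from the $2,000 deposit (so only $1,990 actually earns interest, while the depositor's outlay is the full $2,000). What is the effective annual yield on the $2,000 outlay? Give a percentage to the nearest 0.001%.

4.841%

Value after one year: 1,990 × (1 + 0.0524/12)^12 = 1,990 × 1.053677 = $2,096.82.
Effective yield on the $2,000 outlay: 2,096.82 / 2,000 − 1 = 0.048409 = 4.841%.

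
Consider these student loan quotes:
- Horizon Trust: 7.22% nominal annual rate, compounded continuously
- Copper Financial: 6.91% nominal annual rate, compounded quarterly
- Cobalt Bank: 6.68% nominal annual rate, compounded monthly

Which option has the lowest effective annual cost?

Cobalt Bank

Horizon Trust: e^0.0722 − 1 = 7.487%
Copper Financial: (1 + 0.0691/4)^4 − 1 = 7.091%
Cobalt Bank: (1 + 0.0668/12)^12 − 1 = 6.888%
The lowest effective annual rate is Cobalt Bank at 6.888%.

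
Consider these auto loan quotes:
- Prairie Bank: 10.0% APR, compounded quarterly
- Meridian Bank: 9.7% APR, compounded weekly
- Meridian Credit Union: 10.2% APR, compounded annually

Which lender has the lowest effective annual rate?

Prairie Bank: (1 + 0.100/4)^4 − 1 = 10.381%
Meridian Bank: (1 + 0.097/52)^52 − 1 = 10.176%
Meridian Credit Union: compounded annually, EAR = 10.200%
The lowest effective annual rate is Meridian Bank at 10.176%.

Meridian Bank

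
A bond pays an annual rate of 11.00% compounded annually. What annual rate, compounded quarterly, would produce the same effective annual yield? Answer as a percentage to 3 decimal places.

10.573%

Compounded annually, EAR = nominal = 0.110000.
Solve (1 + r/4)^4 = 1.110000: r/4 = 1.110000^(1/4) − 1 = 0.026433, so r = 0.105733 = 10.573%.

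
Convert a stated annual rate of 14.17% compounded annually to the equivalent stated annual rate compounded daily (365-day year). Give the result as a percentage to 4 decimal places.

13.2542%

Compounded annually, EAR = nominal = 0.141700.
Solve (1 + r/365)^365 = 1.141700: r/365 = 1.141700^(1/365) − 1 = 0.000363, so r = 0.132542 = 13.2542%.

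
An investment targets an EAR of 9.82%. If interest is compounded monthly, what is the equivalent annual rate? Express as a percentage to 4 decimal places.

9.4039%

(1 + r/12)^12 − 1 = 0.0982, so 1 + r/12 = 1.0982^(1/12).
r/12 = 0.007837, so r = 0.094039 = 9.4039%.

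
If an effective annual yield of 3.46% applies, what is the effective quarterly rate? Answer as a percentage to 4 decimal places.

0.8540%

The per-quarter rate i satisfies (1 + i)^4 = 1 + 0.0346.
i = 1.0346^(1/4) − 1 = 0.0085400 = 0.8540%.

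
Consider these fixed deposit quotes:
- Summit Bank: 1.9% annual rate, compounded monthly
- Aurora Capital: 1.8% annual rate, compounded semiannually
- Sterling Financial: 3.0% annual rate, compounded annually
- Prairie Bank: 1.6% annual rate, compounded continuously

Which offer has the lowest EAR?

Prairie Bank

Summit Bank: (1 + 0.019/12)^12 − 1 = 1.917%
Aurora Capital: (1 + 0.018/2)^2 − 1 = 1.808%
Sterling Financial: compounded annually, EAR = 3.000%
Prairie Bank: e^0.016 − 1 = 1.613%
The lowest effective annual rate is Prairie Bank at 1.613%.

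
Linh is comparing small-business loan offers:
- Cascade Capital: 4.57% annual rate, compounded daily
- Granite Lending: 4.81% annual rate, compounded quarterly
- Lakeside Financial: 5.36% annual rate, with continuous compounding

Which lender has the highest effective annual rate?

Lakeside Financial

Cascade Capital: (1 + 0.0457/365)^365 − 1 = 4.676%
Granite Lending: (1 + 0.0481/4)^4 − 1 = 4.897%
Lakeside Financial: e^0.0536 − 1 = 5.506%
The highest effective annual rate is Lakeside Financial at 5.506%.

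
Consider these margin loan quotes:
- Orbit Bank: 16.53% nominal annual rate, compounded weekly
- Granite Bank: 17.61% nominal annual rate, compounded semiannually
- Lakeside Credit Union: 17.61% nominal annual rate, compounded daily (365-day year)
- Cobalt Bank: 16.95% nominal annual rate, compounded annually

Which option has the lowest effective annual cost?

Orbit Bank: (1 + 0.1653/52)^52 − 1 = 17.944%
Granite Bank: (1 + 0.1761/2)^2 − 1 = 18.385%
Lakeside Credit Union: (1 + 0.1761/365)^365 − 1 = 19.251%
Cobalt Bank: compounded annually, EAR = 16.950%
The lowest effective annual rate is Cobalt Bank at 16.950%.

Cobalt Bank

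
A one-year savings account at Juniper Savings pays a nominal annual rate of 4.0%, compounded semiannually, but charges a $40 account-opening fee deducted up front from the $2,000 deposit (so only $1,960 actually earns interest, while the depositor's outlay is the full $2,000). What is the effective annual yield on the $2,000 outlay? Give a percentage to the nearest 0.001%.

1.959%

Value after one year: 1,960 × (1 + 0.040/2)^2 = 1,960 × 1.040400 = $2,039.18.
Effective yield on the $2,000 outlay: 2,039.18 / 2,000 − 1 = 0.019592 = 1.959%.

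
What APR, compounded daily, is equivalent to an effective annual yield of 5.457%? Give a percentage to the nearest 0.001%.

5.314%

(1 + r/365)^365 − 1 = 0.05457, so 1 + r/365 = 1.05457^(1/365).
r/365 = 0.000146, so r = 0.053137 = 5.314%.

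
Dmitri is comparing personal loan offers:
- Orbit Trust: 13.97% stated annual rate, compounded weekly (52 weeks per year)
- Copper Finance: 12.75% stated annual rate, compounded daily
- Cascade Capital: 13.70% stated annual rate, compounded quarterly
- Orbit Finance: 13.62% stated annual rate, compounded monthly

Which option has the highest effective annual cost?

Orbit Trust: (1 + 0.1397/52)^52 − 1 = 14.971%
Copper Finance: (1 + 0.1275/365)^365 − 1 = 13.596%
Cascade Capital: (1 + 0.1370/4)^4 − 1 = 14.420%
Orbit Finance: (1 + 0.1362/12)^12 − 1 = 14.503%
The highest effective annual rate is Orbit Trust at 14.971%.

Orbit Trust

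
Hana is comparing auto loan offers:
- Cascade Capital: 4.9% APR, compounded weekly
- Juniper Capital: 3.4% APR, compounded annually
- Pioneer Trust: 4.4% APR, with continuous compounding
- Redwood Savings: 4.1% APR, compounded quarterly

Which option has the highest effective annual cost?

Cascade Capital: (1 + 0.049/52)^52 − 1 = 5.020%
Juniper Capital: compounded annually, EAR = 3.400%
Pioneer Trust: e^0.044 − 1 = 4.498%
Redwood Savings: (1 + 0.041/4)^4 − 1 = 4.163%
The highest effective annual rate is Cascade Capital at 5.020%.

Cascade Capital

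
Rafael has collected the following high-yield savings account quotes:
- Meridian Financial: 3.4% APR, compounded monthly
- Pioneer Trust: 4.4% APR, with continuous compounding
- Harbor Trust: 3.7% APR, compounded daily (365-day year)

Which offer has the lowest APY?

Meridian Financial

Meridian Financial: (1 + 0.034/12)^12 − 1 = 3.453%
Pioneer Trust: e^0.044 − 1 = 4.498%
Harbor Trust: (1 + 0.037/365)^365 − 1 = 3.769%
The lowest effective annual rate is Meridian Financial at 3.453%.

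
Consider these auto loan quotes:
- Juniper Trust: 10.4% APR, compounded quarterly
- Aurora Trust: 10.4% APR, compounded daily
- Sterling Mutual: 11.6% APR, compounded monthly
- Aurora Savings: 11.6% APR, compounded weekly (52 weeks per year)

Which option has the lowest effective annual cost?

Juniper Trust: (1 + 0.104/4)^4 − 1 = 10.813%
Aurora Trust: (1 + 0.104/365)^365 − 1 = 10.958%
Sterling Mutual: (1 + 0.116/12)^12 − 1 = 12.237%
Aurora Savings: (1 + 0.116/52)^52 − 1 = 12.285%
The lowest effective annual rate is Juniper Trust at 10.813%.

Juniper Trust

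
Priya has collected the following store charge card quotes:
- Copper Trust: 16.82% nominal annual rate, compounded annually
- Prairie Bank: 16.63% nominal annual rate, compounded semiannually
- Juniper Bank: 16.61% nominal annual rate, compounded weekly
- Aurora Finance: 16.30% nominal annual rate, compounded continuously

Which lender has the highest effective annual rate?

Copper Trust: compounded annually, EAR = 16.820%
Prairie Bank: (1 + 0.1663/2)^2 − 1 = 17.321%
Juniper Bank: (1 + 0.1661/52)^52 − 1 = 18.038%
Aurora Finance: e^0.1630 − 1 = 17.704%
The highest effective annual rate is Juniper Bank at 18.038%.

Juniper Bank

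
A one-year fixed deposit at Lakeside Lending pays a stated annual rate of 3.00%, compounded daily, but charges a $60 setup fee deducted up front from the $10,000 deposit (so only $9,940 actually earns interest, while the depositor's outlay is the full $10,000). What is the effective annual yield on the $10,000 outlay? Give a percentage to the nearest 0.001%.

2.427%

Value after one year: 9,940 × (1 + 0.0300/365)^365 = 9,940 × 1.030453 = $10,242.71.
Effective yield on the $10,000 outlay: 10,242.71 / 10,000 − 1 = 0.024271 = 2.427%.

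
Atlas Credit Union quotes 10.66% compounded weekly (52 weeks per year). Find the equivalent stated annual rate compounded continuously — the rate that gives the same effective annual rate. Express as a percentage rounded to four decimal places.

EAR = (1 + 0.1066/52)^52 − 1 = 0.112368.
Equivalent continuous rate: r = ln(1 + 0.112368) = 0.106491 = 10.6491%.

10.6491%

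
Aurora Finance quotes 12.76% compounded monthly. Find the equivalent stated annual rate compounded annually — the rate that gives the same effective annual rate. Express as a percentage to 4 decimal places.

13.5333%

EAR = (1 + 0.1276/12)^12 − 1 = 0.135333.
Compounded annually, the equivalent nominal rate is the EAR itself: 13.5333%.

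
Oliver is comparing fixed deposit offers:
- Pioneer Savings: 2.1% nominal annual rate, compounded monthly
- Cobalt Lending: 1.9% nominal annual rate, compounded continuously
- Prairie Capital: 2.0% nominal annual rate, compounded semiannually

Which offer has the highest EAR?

Pioneer Savings

Pioneer Savings: (1 + 0.021/12)^12 − 1 = 2.120%
Cobalt Lending: e^0.019 − 1 = 1.918%
Prairie Capital: (1 + 0.020/2)^2 − 1 = 2.010%
The highest effective annual rate is Pioneer Savings at 2.120%.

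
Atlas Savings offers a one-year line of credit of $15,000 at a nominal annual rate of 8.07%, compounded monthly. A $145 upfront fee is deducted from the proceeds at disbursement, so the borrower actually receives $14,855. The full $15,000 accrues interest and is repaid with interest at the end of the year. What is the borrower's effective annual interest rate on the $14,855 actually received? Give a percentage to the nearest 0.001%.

Amount owed after one year: 15,000 × (1 + 0.0807/12)^12 = 15,000 × 1.083753 = $16,256.29.
Effective rate on net proceeds: 16,256.29 / 14,855 − 1 = 0.094331 = 9.433%.

9.433%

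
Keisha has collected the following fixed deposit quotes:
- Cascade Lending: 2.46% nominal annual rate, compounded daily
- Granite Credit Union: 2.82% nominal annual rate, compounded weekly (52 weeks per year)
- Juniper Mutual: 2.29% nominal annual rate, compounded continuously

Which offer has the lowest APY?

Cascade Lending: (1 + 0.0246/365)^365 − 1 = 2.490%
Granite Credit Union: (1 + 0.0282/52)^52 − 1 = 2.859%
Juniper Mutual: e^0.0229 − 1 = 2.316%
The lowest effective annual rate is Juniper Mutual at 2.316%.

Juniper Mutual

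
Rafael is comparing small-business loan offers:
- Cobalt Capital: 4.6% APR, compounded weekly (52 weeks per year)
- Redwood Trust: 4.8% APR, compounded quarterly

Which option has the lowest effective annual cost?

Cobalt Capital

Cobalt Capital: (1 + 0.046/52)^52 − 1 = 4.705%
Redwood Trust: (1 + 0.048/4)^4 − 1 = 4.887%
The lowest effective annual rate is Cobalt Capital at 4.705%.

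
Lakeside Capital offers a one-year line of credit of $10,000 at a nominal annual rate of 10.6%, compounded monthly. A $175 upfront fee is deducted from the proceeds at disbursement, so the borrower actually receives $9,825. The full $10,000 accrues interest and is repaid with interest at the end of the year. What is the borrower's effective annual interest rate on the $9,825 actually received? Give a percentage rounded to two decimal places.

Amount owed after one year: 10,000 × (1 + 0.106/12)^12 = 10,000 × 1.111305 = $11,113.05.
Effective rate on net proceeds: 11,113.05 / 9,825 − 1 = 0.131099 = 13.11%.

13.11%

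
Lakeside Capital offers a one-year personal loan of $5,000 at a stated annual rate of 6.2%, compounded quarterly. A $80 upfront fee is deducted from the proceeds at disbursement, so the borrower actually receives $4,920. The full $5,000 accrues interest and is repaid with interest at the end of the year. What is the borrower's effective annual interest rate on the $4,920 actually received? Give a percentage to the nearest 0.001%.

Amount owed after one year: 5,000 × (1 + 0.062/4)^4 = 5,000 × 1.063456 = $5,317.28.
Effective rate on net proceeds: 5,317.28 / 4,920 − 1 = 0.080748 = 8.075%.

8.075%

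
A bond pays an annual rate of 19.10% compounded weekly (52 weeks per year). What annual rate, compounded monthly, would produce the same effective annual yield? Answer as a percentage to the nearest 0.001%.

EAR = (1 + 0.1910/52)^52 − 1 = 0.210036.
Solve (1 + r/12)^12 = 1.210036: r/12 = 1.210036^(1/12) − 1 = 0.016014, so r = 0.192173 = 19.217%.

19.217%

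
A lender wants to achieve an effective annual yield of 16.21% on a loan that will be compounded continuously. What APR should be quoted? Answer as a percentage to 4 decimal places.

Continuous: nominal r satisfies e^r − 1 = 0.1621.
r = ln(1 + 0.1621) = ln(1.1621) = 0.150229 = 15.0229%.

15.0229%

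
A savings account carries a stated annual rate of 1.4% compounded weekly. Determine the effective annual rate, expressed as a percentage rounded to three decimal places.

EAR = (1 + 0.014/52)^52 − 1.
= (1 + 0.000269)^52 − 1 = 1.014097 − 1 = 1.410%.

1.410%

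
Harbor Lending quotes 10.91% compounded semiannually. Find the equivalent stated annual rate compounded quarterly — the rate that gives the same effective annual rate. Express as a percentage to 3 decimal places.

EAR = (1 + 0.1091/2)^2 − 1 = 0.112076.
Solve (1 + r/4)^4 = 1.112076: r/4 = 1.112076^(1/4) − 1 = 0.026913, so r = 0.107651 = 10.765%.

10.765%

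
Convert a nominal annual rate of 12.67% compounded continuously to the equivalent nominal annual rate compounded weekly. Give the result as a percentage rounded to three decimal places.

12.685%

EAR under continuous compounding: e^0.1267 − 1 = 0.135076.
Solve (1 + r/52)^52 = 1.135076: r/52 = 1.135076^(1/52) − 1 = 0.002440, so r = 0.126854 = 12.685%.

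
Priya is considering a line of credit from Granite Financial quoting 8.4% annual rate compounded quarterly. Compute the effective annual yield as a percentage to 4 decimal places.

EAR = (1 + 0.084/4)^4 − 1.
= 1.086683 − 1 = 8.6683%.

8.6683%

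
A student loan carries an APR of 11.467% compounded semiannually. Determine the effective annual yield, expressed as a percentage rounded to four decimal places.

11.7957%

EAR = (1 + 0.11467/2)^2 − 1.
= 1.117957 − 1 = 11.7957%.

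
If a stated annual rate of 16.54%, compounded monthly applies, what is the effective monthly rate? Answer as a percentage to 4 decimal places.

1.3783%

With a nominal annual rate compounded monthly, the periodic rate is the nominal rate divided by 12.
i = 0.1654 / 12 = 0.0137833 = 1.3783%.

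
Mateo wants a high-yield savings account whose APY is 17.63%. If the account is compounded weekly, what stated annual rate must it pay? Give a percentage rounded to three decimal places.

(1 + r/52)^52 − 1 = 0.1763, so 1 + r/52 = 1.1763^(1/52).
r/52 = 0.003127, so r = 0.162628 = 16.263%.

16.263%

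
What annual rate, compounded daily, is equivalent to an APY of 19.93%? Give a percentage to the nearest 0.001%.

18.178%

(1 + r/365)^365 − 1 = 0.1993, so 1 + r/365 = 1.1993^(1/365).
r/365 = 0.000498, so r = 0.181783 = 18.178%.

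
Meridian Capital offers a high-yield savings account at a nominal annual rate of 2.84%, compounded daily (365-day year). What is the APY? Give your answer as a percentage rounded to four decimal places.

EAR = (1 + 0.0284/365)^365 − 1.
= 1.028806 − 1 = 2.8806%.

2.8806%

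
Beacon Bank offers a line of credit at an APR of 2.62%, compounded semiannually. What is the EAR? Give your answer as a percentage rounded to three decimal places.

EAR = (1 + 0.0262/2)^2 − 1.
= 1.026372 − 1 = 2.637%.

2.637%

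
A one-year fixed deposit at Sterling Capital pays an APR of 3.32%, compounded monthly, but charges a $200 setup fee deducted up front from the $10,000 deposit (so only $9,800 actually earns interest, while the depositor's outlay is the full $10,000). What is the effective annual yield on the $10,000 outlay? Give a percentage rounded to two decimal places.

Value after one year: 9,800 × (1 + 0.0332/12)^12 = 9,800 × 1.033710 = $10,130.36.
Effective yield on the $10,000 outlay: 10,130.36 / 10,000 − 1 = 0.013036 = 1.30%.

1.30%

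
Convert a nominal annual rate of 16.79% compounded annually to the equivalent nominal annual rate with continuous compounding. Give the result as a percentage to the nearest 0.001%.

15.521%

Compounded annually, EAR = nominal = 0.167900.
Equivalent continuous rate: r = ln(1 + 0.167900) = 0.155207 = 15.521%.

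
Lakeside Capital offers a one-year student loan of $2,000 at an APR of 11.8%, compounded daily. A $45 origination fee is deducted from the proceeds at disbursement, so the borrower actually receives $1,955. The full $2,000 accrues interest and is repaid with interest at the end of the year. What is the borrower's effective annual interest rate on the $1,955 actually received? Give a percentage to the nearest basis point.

Amount owed after one year: 2,000 × (1 + 0.118/365)^365 = 2,000 × 1.125223 = $2,250.45.
Effective rate on net proceeds: 2,250.45 / 1,955 − 1 = 0.151123 = 15.11%.

15.11%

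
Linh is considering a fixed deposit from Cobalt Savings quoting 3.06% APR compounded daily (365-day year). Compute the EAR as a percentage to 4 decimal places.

3.1072%

EAR = (1 + 0.0306/365)^365 − 1.
= (1 + 0.000084)^365 − 1 = 1.031072 − 1 = 3.1072%.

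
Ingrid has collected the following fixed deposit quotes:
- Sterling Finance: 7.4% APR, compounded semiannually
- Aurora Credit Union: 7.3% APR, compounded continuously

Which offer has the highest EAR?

Sterling Finance: (1 + 0.074/2)^2 − 1 = 7.537%
Aurora Credit Union: e^0.073 − 1 = 7.573%
The highest effective annual rate is Aurora Credit Union at 7.573%.

Aurora Credit Union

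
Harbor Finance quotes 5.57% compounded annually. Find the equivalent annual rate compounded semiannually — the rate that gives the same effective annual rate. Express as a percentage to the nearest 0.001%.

Compounded annually, EAR = nominal = 0.055700.
Solve (1 + r/2)^2 = 1.055700: r/2 = 1.055700^(1/2) − 1 = 0.027473, so r = 0.054945 = 5.495%.

5.495%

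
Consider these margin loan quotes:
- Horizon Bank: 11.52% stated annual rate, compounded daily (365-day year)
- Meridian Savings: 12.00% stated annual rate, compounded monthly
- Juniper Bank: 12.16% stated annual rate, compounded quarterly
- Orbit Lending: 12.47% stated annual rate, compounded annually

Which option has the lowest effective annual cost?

Horizon Bank: (1 + 0.1152/365)^365 − 1 = 12.208%
Meridian Savings: (1 + 0.1200/12)^12 − 1 = 12.683%
Juniper Bank: (1 + 0.1216/4)^4 − 1 = 12.726%
Orbit Lending: compounded annually, EAR = 12.470%
The lowest effective annual rate is Horizon Bank at 12.208%.

Horizon Bank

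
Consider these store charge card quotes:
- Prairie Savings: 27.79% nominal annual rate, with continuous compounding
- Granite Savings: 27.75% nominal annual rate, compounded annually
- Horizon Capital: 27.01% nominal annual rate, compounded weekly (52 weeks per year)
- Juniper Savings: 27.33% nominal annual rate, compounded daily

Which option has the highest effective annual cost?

Prairie Savings: e^0.2779 − 1 = 32.035%
Granite Savings: compounded annually, EAR = 27.750%
Horizon Capital: (1 + 0.2701/52)^52 − 1 = 30.918%
Juniper Savings: (1 + 0.2733/365)^365 − 1 = 31.416%
The highest effective annual rate is Prairie Savings at 32.035%.

Prairie Savings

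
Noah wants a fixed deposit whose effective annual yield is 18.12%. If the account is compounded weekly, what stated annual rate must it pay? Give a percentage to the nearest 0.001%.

16.680%

(1 + r/52)^52 − 1 = 0.1812, so 1 + r/52 = 1.1812^(1/52).
r/52 = 0.003208, so r = 0.166798 = 16.680%.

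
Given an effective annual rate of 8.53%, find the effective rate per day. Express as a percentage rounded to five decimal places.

The per-day rate i satisfies (1 + i)^365 = 1 + 0.0853.
i = 1.0853^(1/365) − 1 = 0.0002243 = 0.02243%.

0.02243%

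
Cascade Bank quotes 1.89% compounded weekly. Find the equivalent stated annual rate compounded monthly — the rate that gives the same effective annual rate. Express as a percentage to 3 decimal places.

EAR = (1 + 0.0189/52)^52 − 1 = 0.019076.
Solve (1 + r/12)^12 = 1.019076: r/12 = 1.019076^(1/12) − 1 = 0.001576, so r = 0.018911 = 1.891%.

1.891%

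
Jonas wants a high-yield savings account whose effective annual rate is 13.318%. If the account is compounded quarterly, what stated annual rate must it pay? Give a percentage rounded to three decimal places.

(1 + r/4)^4 − 1 = 0.13318, so 1 + r/4 = 1.13318^(1/4).
r/4 = 0.031751, so r = 0.127002 = 12.700%.

12.700%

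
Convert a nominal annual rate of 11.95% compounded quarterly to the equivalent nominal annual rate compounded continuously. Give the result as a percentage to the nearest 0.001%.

EAR = (1 + 0.1195/4)^4 − 1 = 0.124963.
Equivalent continuous rate: r = ln(1 + 0.124963) = 0.117750 = 11.775%.

11.775%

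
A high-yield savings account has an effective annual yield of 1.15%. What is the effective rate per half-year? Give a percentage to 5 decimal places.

The per-half-year rate i satisfies (1 + i)^2 = 1 + 0.0115.
i = 1.0115^(1/2) − 1 = 0.0057336 = 0.57336%.

0.57336%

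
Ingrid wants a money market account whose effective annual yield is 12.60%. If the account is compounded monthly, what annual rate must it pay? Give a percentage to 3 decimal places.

11.926%

(1 + r/12)^12 − 1 = 0.1260, so 1 + r/12 = 1.1260^(1/12).
r/12 = 0.009938, so r = 0.119260 = 11.926%.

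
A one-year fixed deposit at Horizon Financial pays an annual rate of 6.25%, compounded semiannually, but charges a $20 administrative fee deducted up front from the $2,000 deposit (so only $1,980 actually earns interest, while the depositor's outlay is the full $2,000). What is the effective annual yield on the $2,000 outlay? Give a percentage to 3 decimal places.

5.284%

Value after one year: 1,980 × (1 + 0.0625/2)^2 = 1,980 × 1.063477 = $2,105.68.
Effective yield on the $2,000 outlay: 2,105.68 / 2,000 − 1 = 0.052842 = 5.284%.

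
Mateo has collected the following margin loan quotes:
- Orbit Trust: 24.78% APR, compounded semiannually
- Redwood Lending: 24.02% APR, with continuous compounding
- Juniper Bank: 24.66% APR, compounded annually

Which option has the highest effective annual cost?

Orbit Trust: (1 + 0.2478/2)^2 − 1 = 26.315%
Redwood Lending: e^0.2402 − 1 = 27.150%
Juniper Bank: compounded annually, EAR = 24.660%
The highest effective annual rate is Redwood Lending at 27.150%.

Redwood Lending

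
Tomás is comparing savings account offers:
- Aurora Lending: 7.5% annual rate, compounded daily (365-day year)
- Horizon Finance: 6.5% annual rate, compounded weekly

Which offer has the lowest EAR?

Horizon Finance

Aurora Lending: (1 + 0.075/365)^365 − 1 = 7.788%
Horizon Finance: (1 + 0.065/52)^52 − 1 = 6.712%
The lowest effective annual rate is Horizon Finance at 6.712%.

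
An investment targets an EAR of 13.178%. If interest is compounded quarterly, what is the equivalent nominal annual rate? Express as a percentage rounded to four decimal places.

12.5727%

(1 + r/4)^4 − 1 = 0.13178, so 1 + r/4 = 1.13178^(1/4).
r/4 = 0.031432, so r = 0.125727 = 12.5727%.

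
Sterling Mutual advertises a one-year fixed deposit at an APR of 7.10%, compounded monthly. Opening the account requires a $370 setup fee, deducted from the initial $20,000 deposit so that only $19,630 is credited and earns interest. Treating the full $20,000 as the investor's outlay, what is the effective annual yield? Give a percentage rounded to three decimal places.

Value after one year: 19,630 × (1 + 0.0710/12)^12 = 19,630 × 1.073357 = $21,069.99.
Effective yield on the $20,000 outlay: 21,069.99 / 20,000 − 1 = 0.053500 = 5.350%.

5.350%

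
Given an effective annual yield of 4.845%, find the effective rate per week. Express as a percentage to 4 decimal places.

0.0910%

The per-week rate i satisfies (1 + i)^52 = 1 + 0.04845.
i = 1.04845^(1/52) − 1 = 0.0009103 = 0.0910%.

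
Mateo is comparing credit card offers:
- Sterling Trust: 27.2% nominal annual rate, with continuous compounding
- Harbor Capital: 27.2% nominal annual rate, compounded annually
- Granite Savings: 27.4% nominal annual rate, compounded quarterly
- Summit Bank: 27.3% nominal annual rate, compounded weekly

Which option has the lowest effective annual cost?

Harbor Capital

Sterling Trust: e^0.272 − 1 = 31.259%
Harbor Capital: compounded annually, EAR = 27.200%
Granite Savings: (1 + 0.274/4)^4 − 1 = 30.346%
Summit Bank: (1 + 0.273/52)^52 − 1 = 31.296%
The lowest effective annual rate is Harbor Capital at 27.200%.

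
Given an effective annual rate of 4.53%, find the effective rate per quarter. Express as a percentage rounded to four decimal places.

The per-quarter rate i satisfies (1 + i)^4 = 1 + 0.0453.
i = 1.0453^(1/4) − 1 = 0.0111375 = 1.1138%.

1.1138%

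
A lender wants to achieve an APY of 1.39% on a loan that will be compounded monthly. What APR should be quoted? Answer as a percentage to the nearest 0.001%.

1.381%

(1 + r/12)^12 − 1 = 0.0139, so 1 + r/12 = 1.0139^(1/12).
r/12 = 0.001151, so r = 0.013812 = 1.381%.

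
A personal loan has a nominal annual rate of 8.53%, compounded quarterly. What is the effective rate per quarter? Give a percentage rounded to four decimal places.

2.1325%

With a nominal annual rate compounded quarterly, the periodic rate is the nominal rate divided by 4.
i = 0.0853 / 4 = 0.0213250 = 2.1325%.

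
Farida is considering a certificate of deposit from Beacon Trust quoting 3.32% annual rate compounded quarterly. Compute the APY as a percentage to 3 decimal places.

3.362%

EAR = (1 + 0.0332/4)^4 − 1.
= (1 + 0.008300)^4 − 1 = 1.033616 − 1 = 3.362%.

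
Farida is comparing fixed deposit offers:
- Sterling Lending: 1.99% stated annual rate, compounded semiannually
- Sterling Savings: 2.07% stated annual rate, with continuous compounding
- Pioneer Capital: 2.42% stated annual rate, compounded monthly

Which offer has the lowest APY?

Sterling Lending: (1 + 0.0199/2)^2 − 1 = 2.000%
Sterling Savings: e^0.0207 − 1 = 2.092%
Pioneer Capital: (1 + 0.0242/12)^12 − 1 = 2.447%
The lowest effective annual rate is Sterling Lending at 2.000%.

Sterling Lending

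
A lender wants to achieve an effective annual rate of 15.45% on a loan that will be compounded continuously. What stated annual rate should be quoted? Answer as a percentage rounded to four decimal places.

Continuous: nominal r satisfies e^r − 1 = 0.1545.
r = ln(1 + 0.1545) = ln(1.1545) = 0.143667 = 14.3667%.

14.3667%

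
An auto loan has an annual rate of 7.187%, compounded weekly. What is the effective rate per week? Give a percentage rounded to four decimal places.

With a nominal annual rate compounded weekly, the periodic rate is the nominal rate divided by 52.
i = 0.07187 / 52 = 0.0013821 = 0.1382%.

0.1382%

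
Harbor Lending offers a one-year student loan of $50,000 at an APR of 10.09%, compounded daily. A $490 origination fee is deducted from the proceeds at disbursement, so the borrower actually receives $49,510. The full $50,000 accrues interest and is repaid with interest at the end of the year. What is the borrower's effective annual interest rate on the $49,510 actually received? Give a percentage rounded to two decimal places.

11.71%

Amount owed after one year: 50,000 × (1 + 0.1009/365)^365 = 50,000 × 1.106151 = $55,307.53.
Effective rate on net proceeds: 55,307.53 / 49,510 − 1 = 0.117098 = 11.71%.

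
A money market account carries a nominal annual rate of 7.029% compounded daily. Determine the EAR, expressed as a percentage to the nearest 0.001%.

EAR = (1 + 0.07029/365)^365 − 1.
= 1.072812 − 1 = 7.281%.

7.281%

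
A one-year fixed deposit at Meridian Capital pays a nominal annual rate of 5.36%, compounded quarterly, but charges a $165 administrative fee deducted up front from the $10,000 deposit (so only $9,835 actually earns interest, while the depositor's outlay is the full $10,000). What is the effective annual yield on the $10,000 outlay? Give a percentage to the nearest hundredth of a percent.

3.73%

Value after one year: 9,835 × (1 + 0.0536/4)^4 = 9,835 × 1.054687 = $10,372.85.
Effective yield on the $10,000 outlay: 10,372.85 / 10,000 − 1 = 0.037285 = 3.73%.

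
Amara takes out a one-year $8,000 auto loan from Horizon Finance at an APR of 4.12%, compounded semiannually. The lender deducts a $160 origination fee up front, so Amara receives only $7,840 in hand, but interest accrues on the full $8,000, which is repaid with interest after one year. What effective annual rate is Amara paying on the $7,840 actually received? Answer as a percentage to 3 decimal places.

Amount owed after one year: 8,000 × (1 + 0.0412/2)^2 = 8,000 × 1.041624 = $8,332.99.
Effective rate on net proceeds: 8,332.99 / 7,840 − 1 = 0.062882 = 6.288%.

6.288%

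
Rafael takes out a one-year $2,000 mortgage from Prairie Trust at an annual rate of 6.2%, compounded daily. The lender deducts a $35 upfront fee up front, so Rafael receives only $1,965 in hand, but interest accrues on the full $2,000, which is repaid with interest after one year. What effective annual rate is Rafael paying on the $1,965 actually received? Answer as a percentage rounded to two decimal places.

8.29%

Amount owed after one year: 2,000 × (1 + 0.062/365)^365 = 2,000 × 1.063957 = $2,127.91.
Effective rate on net proceeds: 2,127.91 / 1,965 − 1 = 0.082908 = 8.29%.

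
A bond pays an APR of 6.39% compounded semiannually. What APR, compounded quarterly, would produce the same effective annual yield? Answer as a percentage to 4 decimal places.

6.3398%

EAR = (1 + 0.0639/2)^2 − 1 = 0.064921.
Solve (1 + r/4)^4 = 1.064921: r/4 = 1.064921^(1/4) − 1 = 0.015849, so r = 0.063398 = 6.3398%.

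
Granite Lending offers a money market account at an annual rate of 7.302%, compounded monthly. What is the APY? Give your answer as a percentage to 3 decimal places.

EAR = (1 + 0.07302/12)^12 − 1.
= (1 + 0.006085)^12 − 1 = 1.075514 − 1 = 7.551%.

7.551%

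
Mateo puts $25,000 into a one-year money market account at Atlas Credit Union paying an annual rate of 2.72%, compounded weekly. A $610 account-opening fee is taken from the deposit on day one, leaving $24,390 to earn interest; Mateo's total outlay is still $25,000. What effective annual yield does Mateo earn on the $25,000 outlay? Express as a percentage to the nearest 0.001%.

0.249%

Value after one year: 24,390 × (1 + 0.0272/52)^52 = 24,390 × 1.027566 = $25,062.33.
Effective yield on the $25,000 outlay: 25,062.33 / 25,000 − 1 = 0.002493 = 0.249%.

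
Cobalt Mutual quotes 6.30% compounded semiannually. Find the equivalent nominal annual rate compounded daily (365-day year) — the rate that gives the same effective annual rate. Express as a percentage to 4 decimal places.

EAR = (1 + 0.0630/2)^2 − 1 = 0.063992.
Solve (1 + r/365)^365 = 1.063992: r/365 = 1.063992^(1/365) − 1 = 0.000170, so r = 0.062033 = 6.2033%.

6.2033%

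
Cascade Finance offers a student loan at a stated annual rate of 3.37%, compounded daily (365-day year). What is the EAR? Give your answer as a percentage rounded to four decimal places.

EAR = (1 + 0.0337/365)^365 − 1.
= 1.034273 − 1 = 3.4273%.

3.4273%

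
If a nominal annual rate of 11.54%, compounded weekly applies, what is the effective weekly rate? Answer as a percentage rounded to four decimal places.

0.2219%

With a nominal annual rate compounded weekly, the periodic rate is the nominal rate divided by 52.
i = 0.1154 / 52 = 0.0022192 = 0.2219%.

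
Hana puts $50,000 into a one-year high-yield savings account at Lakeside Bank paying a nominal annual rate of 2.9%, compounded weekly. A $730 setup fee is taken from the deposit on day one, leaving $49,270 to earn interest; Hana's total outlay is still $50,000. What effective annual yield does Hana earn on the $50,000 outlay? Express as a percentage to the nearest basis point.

1.44%

Value after one year: 49,270 × (1 + 0.029/52)^52 = 49,270 × 1.029416 = $50,719.34.
Effective yield on the $50,000 outlay: 50,719.34 / 50,000 − 1 = 0.014387 = 1.44%.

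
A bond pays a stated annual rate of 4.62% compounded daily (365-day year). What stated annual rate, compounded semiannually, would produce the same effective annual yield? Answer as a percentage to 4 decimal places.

4.6735%

EAR = (1 + 0.0462/365)^365 − 1 = 0.047281.
Solve (1 + r/2)^2 = 1.047281: r/2 = 1.047281^(1/2) − 1 = 0.023367, so r = 0.046735 = 4.6735%.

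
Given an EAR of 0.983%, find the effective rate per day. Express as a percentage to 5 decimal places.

The per-day rate i satisfies (1 + i)^365 = 1 + 0.00983.
i = 1.00983^(1/365) − 1 = 0.0000268 = 0.00268%.

0.00268%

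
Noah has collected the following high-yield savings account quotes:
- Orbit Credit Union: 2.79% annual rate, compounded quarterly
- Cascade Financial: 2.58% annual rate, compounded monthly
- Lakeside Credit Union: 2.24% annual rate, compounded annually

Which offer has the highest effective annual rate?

Orbit Credit Union: (1 + 0.0279/4)^4 − 1 = 2.819%
Cascade Financial: (1 + 0.0258/12)^12 − 1 = 2.611%
Lakeside Credit Union: compounded annually, EAR = 2.240%
The highest effective annual rate is Orbit Credit Union at 2.819%.

Orbit Credit Union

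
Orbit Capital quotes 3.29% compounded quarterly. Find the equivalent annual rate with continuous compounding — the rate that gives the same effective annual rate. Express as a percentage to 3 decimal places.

EAR = (1 + 0.0329/4)^4 − 1 = 0.033308.
Equivalent continuous rate: r = ln(1 + 0.033308) = 0.032765 = 3.277%.

3.277%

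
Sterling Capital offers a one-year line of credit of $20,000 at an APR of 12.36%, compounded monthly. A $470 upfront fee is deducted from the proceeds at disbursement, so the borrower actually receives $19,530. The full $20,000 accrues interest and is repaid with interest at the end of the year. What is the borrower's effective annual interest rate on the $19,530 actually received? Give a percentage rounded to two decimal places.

Amount owed after one year: 20,000 × (1 + 0.1236/12)^12 = 20,000 × 1.130848 = $22,616.96.
Effective rate on net proceeds: 22,616.96 / 19,530 − 1 = 0.158062 = 15.81%.

15.81%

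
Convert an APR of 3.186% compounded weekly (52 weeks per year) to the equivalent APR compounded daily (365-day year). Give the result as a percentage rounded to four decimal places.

3.1852%

EAR = (1 + 0.03186/52)^52 − 1 = 0.032363.
Solve (1 + r/365)^365 = 1.032363: r/365 = 1.032363^(1/365) − 1 = 0.000087, so r = 0.031852 = 3.1852%.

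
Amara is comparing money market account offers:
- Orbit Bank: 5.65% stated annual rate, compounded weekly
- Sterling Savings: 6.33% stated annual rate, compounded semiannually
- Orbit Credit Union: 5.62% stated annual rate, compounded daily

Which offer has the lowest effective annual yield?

Orbit Bank: (1 + 0.0565/52)^52 − 1 = 5.809%
Sterling Savings: (1 + 0.0633/2)^2 − 1 = 6.430%
Orbit Credit Union: (1 + 0.0562/365)^365 − 1 = 5.780%
The lowest effective annual rate is Orbit Credit Union at 5.780%.

Orbit Credit Union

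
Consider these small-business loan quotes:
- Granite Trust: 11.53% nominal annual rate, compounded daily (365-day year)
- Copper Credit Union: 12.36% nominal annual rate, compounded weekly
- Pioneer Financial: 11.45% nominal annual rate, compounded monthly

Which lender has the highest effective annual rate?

Granite Trust: (1 + 0.1153/365)^365 − 1 = 12.219%
Copper Credit Union: (1 + 0.1236/52)^52 − 1 = 13.140%
Pioneer Financial: (1 + 0.1145/12)^12 − 1 = 12.070%
The highest effective annual rate is Copper Credit Union at 13.140%.

Copper Credit Union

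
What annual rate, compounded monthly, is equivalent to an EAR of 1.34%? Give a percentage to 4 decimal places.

1.3318%

(1 + r/12)^12 − 1 = 0.0134, so 1 + r/12 = 1.0134^(1/12).
r/12 = 0.001110, so r = 0.013318 = 1.3318%.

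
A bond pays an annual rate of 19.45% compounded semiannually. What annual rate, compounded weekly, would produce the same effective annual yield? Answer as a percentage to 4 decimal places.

18.5946%

EAR = (1 + 0.1945/2)^2 − 1 = 0.203958.
Solve (1 + r/52)^52 = 1.203958: r/52 = 1.203958^(1/52) − 1 = 0.003576, so r = 0.185946 = 18.5946%.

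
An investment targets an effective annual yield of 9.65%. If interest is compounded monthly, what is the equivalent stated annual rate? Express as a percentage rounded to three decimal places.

(1 + r/12)^12 − 1 = 0.0965, so 1 + r/12 = 1.0965^(1/12).
r/12 = 0.007706, so r = 0.092478 = 9.248%.

9.248%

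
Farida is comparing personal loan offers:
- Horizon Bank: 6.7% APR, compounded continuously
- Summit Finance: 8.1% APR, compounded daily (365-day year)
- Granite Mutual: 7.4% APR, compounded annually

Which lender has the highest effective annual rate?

Summit Finance

Horizon Bank: e^0.067 − 1 = 6.930%
Summit Finance: (1 + 0.081/365)^365 − 1 = 8.436%
Granite Mutual: compounded annually, EAR = 7.400%
The highest effective annual rate is Summit Finance at 8.436%.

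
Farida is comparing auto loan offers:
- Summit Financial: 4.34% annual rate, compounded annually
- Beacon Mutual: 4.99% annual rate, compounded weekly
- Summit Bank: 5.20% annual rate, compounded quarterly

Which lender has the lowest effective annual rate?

Summit Financial

Summit Financial: compounded annually, EAR = 4.340%
Beacon Mutual: (1 + 0.0499/52)^52 − 1 = 5.114%
Summit Bank: (1 + 0.0520/4)^4 − 1 = 5.302%
The lowest effective annual rate is Summit Financial at 4.340%.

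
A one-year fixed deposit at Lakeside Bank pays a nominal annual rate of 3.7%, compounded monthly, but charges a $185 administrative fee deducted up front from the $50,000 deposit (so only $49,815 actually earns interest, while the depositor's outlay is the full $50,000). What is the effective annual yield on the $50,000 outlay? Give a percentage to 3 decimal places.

3.379%

Value after one year: 49,815 × (1 + 0.037/12)^12 = 49,815 × 1.037634 = $51,689.74.
Effective yield on the $50,000 outlay: 51,689.74 / 50,000 − 1 = 0.033795 = 3.379%.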